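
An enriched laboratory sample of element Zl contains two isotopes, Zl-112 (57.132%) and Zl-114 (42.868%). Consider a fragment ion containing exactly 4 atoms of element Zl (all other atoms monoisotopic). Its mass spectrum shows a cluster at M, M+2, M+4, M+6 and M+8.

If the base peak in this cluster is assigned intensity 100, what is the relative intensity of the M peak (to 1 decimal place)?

Term probabilities: M 0.1065, M+2 0.3198, M+4 0.3599, M+6 0.1800, M+8 0.0338. Base peak = M+4.
P(M+4) = C(4,2) × 0.57132^2 × 0.42868^2 = 6 × 0.32640654 × 0.18376654 = 0.359896 (base)
P(M) = C(4,0) × 0.57132^4 × 0.42868^0 = 1 × 0.10654123 × 1.0000 = 0.106541
Relative intensity = 0.106541 / 0.359896 × 100 = 29.6

29.6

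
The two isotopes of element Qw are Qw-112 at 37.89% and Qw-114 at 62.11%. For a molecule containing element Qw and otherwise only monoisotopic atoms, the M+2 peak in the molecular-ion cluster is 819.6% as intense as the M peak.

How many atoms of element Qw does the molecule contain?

5

With n Qw atoms, P(M+2)/P(M) = C(n,1)·p^(n−1)q / p^n = n·q/p = n · 0.6211/0.3789.
n = 8.196 × 0.3789/0.6211 = 5.00 ≈ 5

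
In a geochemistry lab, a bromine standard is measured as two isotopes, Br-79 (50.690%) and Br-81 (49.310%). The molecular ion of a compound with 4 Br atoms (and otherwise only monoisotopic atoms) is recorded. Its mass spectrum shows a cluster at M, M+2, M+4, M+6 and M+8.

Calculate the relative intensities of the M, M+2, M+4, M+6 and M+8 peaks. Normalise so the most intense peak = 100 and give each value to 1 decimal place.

The 4 Br atoms are independent, so intensities follow the terms of (0.50690 + 0.49310)^4.
P(M) = 0.50690^4 = 0.066022
P(M+2) = 4 × 0.50690^3 × 0.49310^1 = 0.256899
P(M+4) = 6 × 0.50690^2 × 0.49310^2 = 0.374857
P(M+6) = 4 × 0.50690^1 × 0.49310^3 = 0.243101
P(M+8) = 0.49310^4 = 0.059121
The M+4 peak is largest (0.374857); scaling to 100 gives 17.6 : 68.5 : 100.0 : 64.9 : 15.8.

17.6 : 68.5 : 100.0 : 64.9 : 15.8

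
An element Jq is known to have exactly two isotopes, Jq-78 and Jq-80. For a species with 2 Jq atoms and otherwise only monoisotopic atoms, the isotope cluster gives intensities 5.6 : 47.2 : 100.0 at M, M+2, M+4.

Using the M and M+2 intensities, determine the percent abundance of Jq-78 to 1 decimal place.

19.2%

Write p for the Jq-78 fraction. I(M+2)/I(M) = [C(2,1)·p^1·(1−p)] / p^2 = 2·(1−p)/p = 47.2/5.6 = 8.4286
(1−p)/p = 8.4286/2 = 4.2143  ⇒  p = 1/(1 + 4.2143) = 0.1918
Jq-78: 19.2%, Jq-80: 80.8%.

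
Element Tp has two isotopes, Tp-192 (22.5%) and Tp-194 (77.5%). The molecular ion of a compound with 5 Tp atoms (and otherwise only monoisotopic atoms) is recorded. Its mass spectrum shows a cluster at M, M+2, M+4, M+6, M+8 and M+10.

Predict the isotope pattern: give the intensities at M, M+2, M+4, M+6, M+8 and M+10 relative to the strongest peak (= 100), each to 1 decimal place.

0.1 : 2.4 : 16.9 : 58.1 : 100.0 : 68.9

Each Tp atom is independently Tp-192 (p = 0.225) or Tp-194 (q = 0.775); the cluster is the binomial expansion (p + q)^5.
P(M) = 0.225^5 = 0.000577
P(M+2) = 5 × 0.225^4 × 0.775^1 = 0.009931
P(M+4) = 10 × 0.225^3 × 0.775^2 = 0.068415
P(M+6) = 10 × 0.225^2 × 0.775^3 = 0.235651
P(M+8) = 5 × 0.225^1 × 0.775^4 = 0.405844
P(M+10) = 0.775^5 = 0.279582
The M+8 peak is largest (0.405844); scaling to 100 gives 0.1 : 2.4 : 16.9 : 58.1 : 100.0 : 68.9.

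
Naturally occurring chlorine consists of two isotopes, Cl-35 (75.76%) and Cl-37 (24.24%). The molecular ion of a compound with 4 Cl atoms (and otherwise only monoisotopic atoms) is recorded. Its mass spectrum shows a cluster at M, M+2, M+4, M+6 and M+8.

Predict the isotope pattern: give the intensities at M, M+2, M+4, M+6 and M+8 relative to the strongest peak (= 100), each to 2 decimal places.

78.14 : 100.00 : 47.99 : 10.24 : 0.82

The 4 Cl atoms are independent, so intensities follow the terms of (0.7576 + 0.2424)^4.
P(M) = 0.7576^4 = 0.329428
P(M+2) = 4 × 0.7576^3 × 0.2424^1 = 0.421612
P(M+4) = 6 × 0.7576^2 × 0.2424^2 = 0.202347
P(M+6) = 4 × 0.7576^1 × 0.2424^3 = 0.043162
P(M+8) = 0.2424^4 = 0.003452
The M+2 peak is largest (0.421612); scaling to 100 gives 78.14 : 100.00 : 47.99 : 10.24 : 0.82.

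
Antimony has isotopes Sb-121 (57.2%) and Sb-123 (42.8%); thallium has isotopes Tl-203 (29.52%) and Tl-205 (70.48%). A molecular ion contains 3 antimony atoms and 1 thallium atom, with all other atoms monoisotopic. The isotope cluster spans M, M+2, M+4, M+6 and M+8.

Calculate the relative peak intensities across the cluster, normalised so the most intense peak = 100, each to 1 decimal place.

Antimony pattern (n=3): 0.18714925 : 0.42010426 : 0.31434374 : 0.07840275
Thallium pattern (n=1): 0.2952 : 0.7048
Convolve the two distributions (both contribute in 2-u steps):
  M: 0.18714925×0.2952 = 0.055246
  M+2: 0.18714925×0.7048 + 0.42010426×0.2952 = 0.255918
  M+4: 0.42010426×0.7048 + 0.31434374×0.2952 = 0.388884
  M+6: 0.31434374×0.7048 + 0.07840275×0.2952 = 0.244694
  M+8: 0.07840275×0.7048 = 0.055258
Scale to base peak (0.388884) = 100: 14.2 : 65.8 : 100.0 : 62.9 : 14.2

14.2 : 65.8 : 100.0 : 62.9 : 14.2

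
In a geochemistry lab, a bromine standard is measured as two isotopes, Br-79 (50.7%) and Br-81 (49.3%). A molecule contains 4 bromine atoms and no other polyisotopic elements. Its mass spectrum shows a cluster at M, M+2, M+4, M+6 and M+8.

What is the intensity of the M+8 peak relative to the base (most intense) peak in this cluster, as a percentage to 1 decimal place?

15.8%

Term probabilities: M 0.0661, M+2 0.2570, M+4 0.3749, M+6 0.2430, M+8 0.0591. Base peak = M+4.
P(M+4) = C(4,2) × 0.507^2 × 0.493^2 = 6 × 0.257049 × 0.243049 = 0.374853 (base)
P(M+8) = C(4,4) × 0.507^0 × 0.493^4 = 1 × 1.0000 × 0.05907282 = 0.059073
Relative intensity = 0.059073 / 0.374853 × 100 = 15.8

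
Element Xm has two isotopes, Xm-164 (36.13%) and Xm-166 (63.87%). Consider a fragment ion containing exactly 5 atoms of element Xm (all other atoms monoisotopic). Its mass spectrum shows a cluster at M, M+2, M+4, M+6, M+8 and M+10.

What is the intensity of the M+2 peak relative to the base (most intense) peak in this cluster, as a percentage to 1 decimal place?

16.0%

Term probabilities: M 0.0062, M+2 0.0544, M+4 0.1924, M+6 0.3401, M+8 0.3006, M+10 0.1063. Base peak = M+6.
P(M+6) = C(5,3) × 0.3613^2 × 0.6387^3 = 10 × 0.13053769 × 0.2605498 = 0.340116 (base)
P(M+2) = C(5,1) × 0.3613^4 × 0.6387^1 = 5 × 0.01704009 × 0.6387 = 0.054418
Relative intensity = 0.054418 / 0.340116 × 100 = 16.0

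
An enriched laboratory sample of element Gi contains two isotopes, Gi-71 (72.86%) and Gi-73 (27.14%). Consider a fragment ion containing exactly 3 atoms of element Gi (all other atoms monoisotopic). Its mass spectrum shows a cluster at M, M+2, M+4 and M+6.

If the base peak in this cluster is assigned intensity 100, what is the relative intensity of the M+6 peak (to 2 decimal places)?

4.63

Binomial terms of (0.7286 + 0.2714)^3: M 0.3868, M+2 0.4322, M+4 0.1610, M+6 0.0200 → M+2 is the base peak.
P(M+2) = C(3,1) × 0.7286^2 × 0.2714^1 = 3 × 0.53085796 × 0.2714 = 0.432225 (base)
P(M+6) = C(3,3) × 0.7286^0 × 0.2714^3 = 1 × 1.0000 × 0.01999077 = 0.019991
Relative intensity = 0.019991 / 0.432225 × 100 = 4.63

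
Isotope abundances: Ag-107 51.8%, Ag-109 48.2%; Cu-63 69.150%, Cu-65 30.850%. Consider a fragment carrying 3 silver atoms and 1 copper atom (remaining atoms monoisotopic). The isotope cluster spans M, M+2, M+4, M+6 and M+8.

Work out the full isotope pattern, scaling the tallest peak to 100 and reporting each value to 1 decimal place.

26.0 : 84.3 : 100.0 : 51.1 : 9.4

Silver pattern (n=3): 0.13899183 : 0.3879965 : 0.3610315 : 0.11198017
Copper pattern (n=1): 0.6915 : 0.3085
Convolve the two distributions (both contribute in 2-u steps):
  M: 0.13899183×0.6915 = 0.096113
  M+2: 0.13899183×0.3085 + 0.3879965×0.6915 = 0.311179
  M+4: 0.3879965×0.3085 + 0.3610315×0.6915 = 0.369350
  M+6: 0.3610315×0.3085 + 0.11198017×0.6915 = 0.188813
  M+8: 0.11198017×0.3085 = 0.034546
Scale to base peak (0.369350) = 100: 26.0 : 84.3 : 100.0 : 51.1 : 9.4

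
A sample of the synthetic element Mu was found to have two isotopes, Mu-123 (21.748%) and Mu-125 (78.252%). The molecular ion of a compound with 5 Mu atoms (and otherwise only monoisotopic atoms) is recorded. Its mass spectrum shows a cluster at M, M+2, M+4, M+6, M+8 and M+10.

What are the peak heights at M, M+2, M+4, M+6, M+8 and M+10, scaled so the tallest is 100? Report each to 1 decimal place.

0.1 : 2.1 : 15.4 : 55.6 : 100.0 : 72.0

The 5 Mu atoms are independent, so intensities follow the terms of (0.21748 + 0.78252)^5.
P(M) = 0.21748^5 = 0.000487
P(M+2) = 5 × 0.21748^4 × 0.78252^1 = 0.008753
P(M+4) = 10 × 0.21748^3 × 0.78252^2 = 0.062987
P(M+6) = 10 × 0.21748^2 × 0.78252^3 = 0.226634
P(M+8) = 5 × 0.21748^1 × 0.78252^4 = 0.407729
P(M+10) = 0.78252^5 = 0.293412
The M+8 peak is largest (0.407729); scaling to 100 gives 0.1 : 2.1 : 15.4 : 55.6 : 100.0 : 72.0.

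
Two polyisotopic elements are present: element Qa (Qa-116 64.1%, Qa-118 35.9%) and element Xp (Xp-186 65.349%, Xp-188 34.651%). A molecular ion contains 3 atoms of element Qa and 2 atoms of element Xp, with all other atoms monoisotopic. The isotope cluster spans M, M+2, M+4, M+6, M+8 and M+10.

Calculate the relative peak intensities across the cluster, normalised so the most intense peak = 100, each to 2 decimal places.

Element Qa pattern (n=3): 0.26337472 : 0.44251884 : 0.24783816 : 0.04626828
Element Xp pattern (n=2): 0.42704918 : 0.45288164 : 0.12006918
Convolve the two distributions (both contribute in 2-u steps):
  M: 0.26337472×0.42704918 = 0.112474
  M+2: 0.26337472×0.45288164 + 0.44251884×0.42704918 = 0.308255
  M+4: 0.26337472×0.12006918 + 0.44251884×0.45288164 + 0.24783816×0.42704918 = 0.337871
  M+6: 0.44251884×0.12006918 + 0.24783816×0.45288164 + 0.04626828×0.42704918 = 0.185133
  M+8: 0.24783816×0.12006918 + 0.04626828×0.45288164 = 0.050712
  M+10: 0.04626828×0.12006918 = 0.005555
Scale to base peak (0.337871) = 100: 33.29 : 91.23 : 100.00 : 54.79 : 15.01 : 1.64

33.29 : 91.23 : 100.00 : 54.79 : 15.01 : 1.64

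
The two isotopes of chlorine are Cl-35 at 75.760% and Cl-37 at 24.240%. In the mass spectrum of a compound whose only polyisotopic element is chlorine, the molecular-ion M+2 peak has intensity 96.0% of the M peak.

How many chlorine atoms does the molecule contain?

3

For n independent Cl atoms, I(M+2)/I(M) = n · (abundance Cl-37) / (abundance Cl-35) = n · 0.24240/0.75760.
n = 0.960 × 0.75760/0.24240 = 3.00 ≈ 3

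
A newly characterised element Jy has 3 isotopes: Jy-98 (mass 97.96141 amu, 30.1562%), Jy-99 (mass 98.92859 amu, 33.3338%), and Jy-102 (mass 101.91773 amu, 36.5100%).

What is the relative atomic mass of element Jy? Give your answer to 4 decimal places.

Average mass = Σ (abundance × isotope mass) = 0.301562 × 97.96141 + 0.333338 × 98.92859 + 0.365100 × 101.91773
= 29.541439 + 32.976658 + 37.210163 = 99.728260 amu

99.7283 amu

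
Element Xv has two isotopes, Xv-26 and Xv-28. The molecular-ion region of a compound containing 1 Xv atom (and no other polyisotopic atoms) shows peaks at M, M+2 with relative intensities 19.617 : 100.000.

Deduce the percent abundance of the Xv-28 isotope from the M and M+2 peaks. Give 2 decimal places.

83.60%

Let p = fractional abundance of Xv-26. I(M+2)/I(M) = [C(1,1)·p^0·(1−p)] / p^1 = 1·(1−p)/p = 100.000/19.617 = 5.0976
(1−p)/p = 5.0976/1 = 5.0976  ⇒  p = 1/(1 + 5.0976) = 0.1640
Xv-26: 16.40%, Xv-28: 83.60%.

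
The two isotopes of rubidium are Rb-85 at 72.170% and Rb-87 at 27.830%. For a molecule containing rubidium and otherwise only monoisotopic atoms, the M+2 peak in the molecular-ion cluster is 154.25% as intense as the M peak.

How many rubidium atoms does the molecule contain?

4

With n Rb atoms, P(M+2)/P(M) = C(n,1)·p^(n−1)q / p^n = n·q/p = n · 0.27830/0.72170.
n = 1.5425 × 0.72170/0.27830 = 4.00 ≈ 4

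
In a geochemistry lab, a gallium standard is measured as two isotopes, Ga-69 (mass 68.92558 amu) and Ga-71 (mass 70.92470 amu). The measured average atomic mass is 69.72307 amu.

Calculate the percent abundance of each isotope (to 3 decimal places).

Writing the weighted mean with unknown fraction x of Ga-69:
68.92558·x + 70.92470·(1 − x) = 69.72307
(68.92558 − 70.92470)·x = 69.72307 − 70.92470
x = -1.20163 / -1.99912 = 0.60108 → 60.108% Ga-69, 39.892% Ga-71.

Ga-69: 60.108%, Ga-71: 39.892%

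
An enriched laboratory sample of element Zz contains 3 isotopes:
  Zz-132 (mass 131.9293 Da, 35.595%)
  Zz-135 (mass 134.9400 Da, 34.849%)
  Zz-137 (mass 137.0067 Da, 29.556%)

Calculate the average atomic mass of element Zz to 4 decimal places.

134.4792 Da

Ar = Σ fᵢ·mᵢ = 0.35595 × 131.9293 + 0.34849 × 134.9400 + 0.29556 × 137.0067
= 46.96023 + 47.02524 + 40.49370 = 134.47917 Da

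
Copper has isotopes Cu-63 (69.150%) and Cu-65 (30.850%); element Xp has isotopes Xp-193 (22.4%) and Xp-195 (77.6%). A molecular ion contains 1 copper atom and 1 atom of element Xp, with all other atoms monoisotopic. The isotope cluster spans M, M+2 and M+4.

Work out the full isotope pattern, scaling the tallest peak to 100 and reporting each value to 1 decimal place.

Copper pattern (n=1): 0.6915 : 0.3085
Element Xp pattern (n=1): 0.2240 : 0.7760
Convolve the two distributions (both contribute in 2-u steps):
  M: 0.6915×0.2240 = 0.154896
  M+2: 0.6915×0.7760 + 0.3085×0.2240 = 0.605708
  M+4: 0.3085×0.7760 = 0.239396
Scale to base peak (0.605708) = 100: 25.6 : 100.0 : 39.5

25.6 : 100.0 : 39.5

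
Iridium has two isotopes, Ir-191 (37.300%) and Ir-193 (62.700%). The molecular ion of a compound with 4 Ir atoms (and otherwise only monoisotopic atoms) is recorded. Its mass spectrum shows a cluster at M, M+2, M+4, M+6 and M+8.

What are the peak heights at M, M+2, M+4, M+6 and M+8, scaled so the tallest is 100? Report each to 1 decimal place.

5.3 : 35.4 : 89.2 : 100.0 : 42.0

The 4 Ir atoms are independent, so intensities follow the terms of (0.37300 + 0.62700)^4.
P(M) = 0.37300^4 = 0.019357
P(M+2) = 4 × 0.37300^3 × 0.62700^1 = 0.130153
P(M+4) = 6 × 0.37300^2 × 0.62700^2 = 0.328174
P(M+6) = 4 × 0.37300^1 × 0.62700^3 = 0.367766
P(M+8) = 0.62700^4 = 0.154550
The M+6 peak is largest (0.367766); scaling to 100 gives 5.3 : 35.4 : 89.2 : 100.0 : 42.0.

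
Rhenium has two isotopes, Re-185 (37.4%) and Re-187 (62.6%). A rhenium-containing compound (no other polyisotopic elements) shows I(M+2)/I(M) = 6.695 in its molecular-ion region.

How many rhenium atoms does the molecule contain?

The M+2/M ratio from n Re atoms is n · q/p = n · 0.626/0.374.
n = 6.695 × 0.374/0.626 = 4.00 ≈ 4

4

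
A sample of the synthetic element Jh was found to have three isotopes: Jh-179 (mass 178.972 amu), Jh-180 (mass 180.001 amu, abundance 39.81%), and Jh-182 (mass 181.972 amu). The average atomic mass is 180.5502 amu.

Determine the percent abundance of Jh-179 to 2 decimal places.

21.24%

Let x and y be the fractions of Jh-179 and Jh-182. Then x + y = 1 − 0.3981 = 0.6019 and 178.972x + 181.972y = 180.5502 − 0.3981×180.001 = 108.8918019.
Substituting: 178.972x + 181.972(0.6019 − x) = 108.8918019
(178.972 − 181.972)x = -0.6371449  ⇒  x = 0.21238, y = 0.38952
Jh-179: 21.24%, Jh-182: 38.95%.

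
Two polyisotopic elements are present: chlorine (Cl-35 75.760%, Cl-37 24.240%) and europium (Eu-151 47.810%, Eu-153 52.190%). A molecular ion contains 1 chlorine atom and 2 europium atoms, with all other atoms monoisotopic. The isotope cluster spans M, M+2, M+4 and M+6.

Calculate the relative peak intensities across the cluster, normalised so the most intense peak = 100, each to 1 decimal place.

Chlorine pattern (n=1): 0.7576 : 0.2424
Europium pattern (n=2): 0.22857961 : 0.49904078 : 0.27237961
Convolve the two distributions (both contribute in 2-u steps):
  M: 0.7576×0.22857961 = 0.173172
  M+2: 0.7576×0.49904078 + 0.2424×0.22857961 = 0.433481
  M+4: 0.7576×0.27237961 + 0.2424×0.49904078 = 0.327322
  M+6: 0.2424×0.27237961 = 0.066025
Scale to base peak (0.433481) = 100: 39.9 : 100.0 : 75.5 : 15.2

39.9 : 100.0 : 75.5 : 15.2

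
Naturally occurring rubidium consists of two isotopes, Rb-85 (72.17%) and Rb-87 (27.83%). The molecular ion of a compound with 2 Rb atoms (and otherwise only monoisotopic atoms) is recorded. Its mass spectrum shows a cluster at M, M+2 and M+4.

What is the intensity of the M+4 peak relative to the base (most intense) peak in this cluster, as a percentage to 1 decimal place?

Term probabilities: M 0.5209, M+2 0.4017, M+4 0.0775. Base peak = M.
P(M) = C(2,0) × 0.7217^2 × 0.2783^0 = 1 × 0.52085089 × 1.0000 = 0.520851 (base)
P(M+4) = C(2,2) × 0.7217^0 × 0.2783^2 = 1 × 1.0000 × 0.07745089 = 0.077451
Relative intensity = 0.077451 / 0.520851 × 100 = 14.9

14.9%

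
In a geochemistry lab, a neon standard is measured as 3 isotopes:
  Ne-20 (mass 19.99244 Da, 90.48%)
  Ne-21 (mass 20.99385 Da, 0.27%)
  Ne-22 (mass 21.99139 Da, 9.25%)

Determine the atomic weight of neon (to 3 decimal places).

20.180 Da

Weight each isotope mass by its fractional abundance: 0.9048 × 19.99244 + 0.0027 × 20.99385 + 0.0925 × 21.99139
= 18.089160 + 0.056683 + 2.034204 = 20.180047 Da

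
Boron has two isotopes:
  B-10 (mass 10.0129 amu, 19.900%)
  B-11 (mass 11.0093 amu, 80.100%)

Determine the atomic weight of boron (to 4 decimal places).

10.8110 amu

The abundance-weighted mean is 0.19900 × 10.0129 + 0.80100 × 11.0093
= 1.99257 + 8.81845 = 10.81102 amu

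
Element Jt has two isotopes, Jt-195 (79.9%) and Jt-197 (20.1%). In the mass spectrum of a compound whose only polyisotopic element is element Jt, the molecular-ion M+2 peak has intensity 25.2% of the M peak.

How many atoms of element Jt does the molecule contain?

With n Jt atoms, P(M+2)/P(M) = C(n,1)·p^(n−1)q / p^n = n·q/p = n · 0.201/0.799.
n = 0.252 × 0.799/0.201 = 1.00 ≈ 1

1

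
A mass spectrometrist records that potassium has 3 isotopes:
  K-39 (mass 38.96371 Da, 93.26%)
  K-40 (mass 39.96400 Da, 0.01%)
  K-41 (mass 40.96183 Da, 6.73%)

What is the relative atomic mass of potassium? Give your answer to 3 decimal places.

The abundance-weighted mean is 0.9326 × 38.96371 + 0.0001 × 39.96400 + 0.0673 × 40.96183
= 36.337556 + 0.003996 + 2.756731 = 39.098283 Da

39.098 Da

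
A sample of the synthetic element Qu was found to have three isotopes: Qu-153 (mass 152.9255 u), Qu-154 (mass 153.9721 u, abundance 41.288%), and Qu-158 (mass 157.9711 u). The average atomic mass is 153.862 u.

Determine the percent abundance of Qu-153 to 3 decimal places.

48.716%

The remaining 58.712% is split between Qu-153 (fraction x) and Qu-158 (fraction 0.58712 − x).
Substituting: 152.9255x + 157.9711(0.58712 − x) = 90.289999352
(152.9255 − 157.9711)x = -2.45799288  ⇒  x = 0.48716, y = 0.09996
Qu-153: 48.716%, Qu-158: 9.996%.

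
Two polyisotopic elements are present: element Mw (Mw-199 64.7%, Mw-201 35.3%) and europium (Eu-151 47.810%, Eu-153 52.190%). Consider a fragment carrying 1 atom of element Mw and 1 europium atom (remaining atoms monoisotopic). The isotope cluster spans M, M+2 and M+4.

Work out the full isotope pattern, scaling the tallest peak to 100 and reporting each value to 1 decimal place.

61.1 : 100.0 : 36.4

Element Mw pattern (n=1): 0.6470 : 0.3530
Europium pattern (n=1): 0.4781 : 0.5219
Convolve the two distributions (both contribute in 2-u steps):
  M: 0.6470×0.4781 = 0.309331
  M+2: 0.6470×0.5219 + 0.3530×0.4781 = 0.506439
  M+4: 0.3530×0.5219 = 0.184231
Scale to base peak (0.506439) = 100: 61.1 : 100.0 : 36.4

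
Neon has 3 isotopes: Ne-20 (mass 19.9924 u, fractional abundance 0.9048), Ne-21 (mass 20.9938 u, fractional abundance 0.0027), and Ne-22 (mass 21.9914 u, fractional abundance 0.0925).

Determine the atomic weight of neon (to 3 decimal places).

Weight each isotope mass by its fractional abundance: 0.9048 × 19.9924 + 0.0027 × 20.9938 + 0.0925 × 21.9914
= 18.08912 + 0.05668 + 2.03420 = 20.18000 u

20.180 u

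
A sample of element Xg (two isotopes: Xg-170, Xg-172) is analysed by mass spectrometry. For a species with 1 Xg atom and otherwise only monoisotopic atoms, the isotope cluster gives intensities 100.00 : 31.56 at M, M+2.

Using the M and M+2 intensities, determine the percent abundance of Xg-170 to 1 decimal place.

Write p for the Xg-170 fraction. I(M+2)/I(M) = [C(1,1)·p^0·(1−p)] / p^1 = 1·(1−p)/p = 31.56/100.00 = 0.3156
(1−p)/p = 0.3156/1 = 0.3156  ⇒  p = 1/(1 + 0.3156) = 0.7601
Xg-170: 76.0%, Xg-172: 24.0%.

76.0%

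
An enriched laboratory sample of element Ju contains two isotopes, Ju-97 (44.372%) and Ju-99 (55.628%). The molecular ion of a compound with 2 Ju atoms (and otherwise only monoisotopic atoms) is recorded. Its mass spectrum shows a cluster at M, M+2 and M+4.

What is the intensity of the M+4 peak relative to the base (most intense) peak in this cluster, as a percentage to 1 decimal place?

Term probabilities: M 0.1969, M+2 0.4937, M+4 0.3094. Base peak = M+2.
P(M+2) = C(2,1) × 0.44372^1 × 0.55628^1 = 2 × 0.44372 × 0.55628 = 0.493665 (base)
P(M+4) = C(2,2) × 0.44372^0 × 0.55628^2 = 1 × 1.0000 × 0.30944744 = 0.309447
Relative intensity = 0.309447 / 0.493665 × 100 = 62.7

62.7%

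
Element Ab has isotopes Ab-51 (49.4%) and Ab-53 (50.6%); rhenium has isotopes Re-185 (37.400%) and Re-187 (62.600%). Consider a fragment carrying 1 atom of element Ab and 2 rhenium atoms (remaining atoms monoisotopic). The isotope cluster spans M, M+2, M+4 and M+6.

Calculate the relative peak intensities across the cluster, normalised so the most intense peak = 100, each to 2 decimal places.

16.05 : 70.17 : 100.00 : 46.06

Element Ab pattern (n=1): 0.4940 : 0.5060
Rhenium pattern (n=2): 0.139876 : 0.468248 : 0.391876
Convolve the two distributions (both contribute in 2-u steps):
  M: 0.4940×0.139876 = 0.069099
  M+2: 0.4940×0.468248 + 0.5060×0.139876 = 0.302092
  M+4: 0.4940×0.391876 + 0.5060×0.468248 = 0.430520
  M+6: 0.5060×0.391876 = 0.198289
Scale to base peak (0.430520) = 100: 16.05 : 70.17 : 100.00 : 46.06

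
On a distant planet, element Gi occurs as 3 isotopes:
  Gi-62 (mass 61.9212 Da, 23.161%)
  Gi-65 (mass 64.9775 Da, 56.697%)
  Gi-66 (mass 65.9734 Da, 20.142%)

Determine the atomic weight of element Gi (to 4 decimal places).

Weight each isotope mass by its fractional abundance: 0.23161 × 61.9212 + 0.56697 × 64.9775 + 0.20142 × 65.9734
= 14.34157 + 36.84029 + 13.28836 = 64.47022 Da

64.4702 Da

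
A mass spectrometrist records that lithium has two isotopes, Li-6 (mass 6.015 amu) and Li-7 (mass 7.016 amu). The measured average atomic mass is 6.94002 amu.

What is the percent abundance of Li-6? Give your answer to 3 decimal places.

7.590%

Let x be the fractional abundance of Li-6; then Li-7 has abundance 1 − x.
6.015·x + 7.016·(1 − x) = 6.94002
(6.015 − 7.016)·x = 6.94002 − 7.016
x = -0.07598 / -1.001 = 0.07590 → 7.590% Li-6, 92.410% Li-7.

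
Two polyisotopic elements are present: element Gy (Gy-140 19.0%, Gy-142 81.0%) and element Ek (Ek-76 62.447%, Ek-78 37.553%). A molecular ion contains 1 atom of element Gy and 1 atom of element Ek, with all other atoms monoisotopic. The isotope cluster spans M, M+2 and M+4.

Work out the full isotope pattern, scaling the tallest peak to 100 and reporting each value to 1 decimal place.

20.6 : 100.0 : 52.7

Element Gy pattern (n=1): 0.1900 : 0.8100
Element Ek pattern (n=1): 0.62447 : 0.37553
Convolve the two distributions (both contribute in 2-u steps):
  M: 0.1900×0.62447 = 0.118649
  M+2: 0.1900×0.37553 + 0.8100×0.62447 = 0.577171
  M+4: 0.8100×0.37553 = 0.304179
Scale to base peak (0.577171) = 100: 20.6 : 100.0 : 52.7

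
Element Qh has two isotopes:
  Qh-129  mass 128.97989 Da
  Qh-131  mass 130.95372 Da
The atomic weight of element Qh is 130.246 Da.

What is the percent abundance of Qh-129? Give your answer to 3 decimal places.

Let x be the fractional abundance of Qh-129; then Qh-131 has abundance 1 − x.
128.97989·x + 130.95372·(1 − x) = 130.246
(128.97989 − 130.95372)·x = 130.246 − 130.95372
x = -0.70772 / -1.97383 = 0.35855 → 35.855% Qh-129, 64.145% Qh-131.

35.855%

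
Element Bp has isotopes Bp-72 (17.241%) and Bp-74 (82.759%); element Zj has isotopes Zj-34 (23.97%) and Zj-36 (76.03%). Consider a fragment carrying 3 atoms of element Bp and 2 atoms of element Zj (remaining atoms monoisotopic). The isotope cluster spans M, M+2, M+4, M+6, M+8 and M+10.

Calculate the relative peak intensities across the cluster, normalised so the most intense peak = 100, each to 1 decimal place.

0.1 : 1.5 : 12.2 : 49.7 : 100.0 : 79.6

Element Bp pattern (n=3): 0.00512492 : 0.07380085 : 0.35425352 : 0.5668207
Element Zj pattern (n=2): 0.05745609 : 0.36448782 : 0.57805609
Convolve the two distributions (both contribute in 2-u steps):
  M: 0.00512492×0.05745609 = 0.000294
  M+2: 0.00512492×0.36448782 + 0.07380085×0.05745609 = 0.006108
  M+4: 0.00512492×0.57805609 + 0.07380085×0.36448782 + 0.35425352×0.05745609 = 0.050216
  M+6: 0.07380085×0.57805609 + 0.35425352×0.36448782 + 0.5668207×0.05745609 = 0.204349
  M+8: 0.35425352×0.57805609 + 0.5668207×0.36448782 = 0.411378
  M+10: 0.5668207×0.57805609 = 0.327654
Scale to base peak (0.411378) = 100: 0.1 : 1.5 : 12.2 : 49.7 : 100.0 : 79.6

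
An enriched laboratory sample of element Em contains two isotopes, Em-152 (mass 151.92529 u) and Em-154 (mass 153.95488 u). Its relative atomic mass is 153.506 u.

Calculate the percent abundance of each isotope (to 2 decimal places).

Em-152: 22.12%, Em-154: 77.88%

Writing the weighted mean with unknown fraction x of Em-152:
151.92529·x + 153.95488·(1 − x) = 153.506
(151.92529 − 153.95488)·x = 153.506 − 153.95488
x = -0.44888 / -2.02959 = 0.22117 → 22.12% Em-152, 77.88% Em-154.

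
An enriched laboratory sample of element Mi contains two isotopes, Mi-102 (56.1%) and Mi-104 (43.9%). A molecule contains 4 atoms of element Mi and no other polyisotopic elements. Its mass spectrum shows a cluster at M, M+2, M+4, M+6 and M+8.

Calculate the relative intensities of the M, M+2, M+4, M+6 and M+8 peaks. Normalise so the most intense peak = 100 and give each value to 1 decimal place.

The 4 Mi atoms are independent, so intensities follow the terms of (0.561 + 0.439)^4.
P(M) = 0.561^4 = 0.099049
P(M+2) = 4 × 0.561^3 × 0.439^1 = 0.310037
P(M+4) = 6 × 0.561^2 × 0.439^2 = 0.363920
P(M+6) = 4 × 0.561^1 × 0.439^3 = 0.189853
P(M+8) = 0.439^4 = 0.037141
The M+4 peak is largest (0.363920); scaling to 100 gives 27.2 : 85.2 : 100.0 : 52.2 : 10.2.

27.2 : 85.2 : 100.0 : 52.2 : 10.2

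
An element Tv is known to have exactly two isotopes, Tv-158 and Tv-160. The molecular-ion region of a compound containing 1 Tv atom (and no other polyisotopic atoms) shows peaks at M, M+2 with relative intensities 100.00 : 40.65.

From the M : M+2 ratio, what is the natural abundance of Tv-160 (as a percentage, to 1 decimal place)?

28.9%

If p is the fraction of Tv that is Tv-158, then I(M+2)/I(M) = [C(1,1)·p^0·(1−p)] / p^1 = 1·(1−p)/p = 40.65/100.00 = 0.4065
(1−p)/p = 0.4065/1 = 0.4065  ⇒  p = 1/(1 + 0.4065) = 0.7110
Tv-158: 71.1%, Tv-160: 28.9%.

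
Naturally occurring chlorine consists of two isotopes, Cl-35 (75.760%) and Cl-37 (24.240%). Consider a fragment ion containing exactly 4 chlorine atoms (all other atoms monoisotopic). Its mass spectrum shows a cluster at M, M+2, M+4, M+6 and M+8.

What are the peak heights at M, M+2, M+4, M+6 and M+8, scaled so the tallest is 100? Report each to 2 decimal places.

Each Cl atom is independently Cl-35 (p = 0.75760) or Cl-37 (q = 0.24240); the cluster is the binomial expansion (p + q)^4.
P(M) = 0.75760^4 = 0.329428
P(M+2) = 4 × 0.75760^3 × 0.24240^1 = 0.421612
P(M+4) = 6 × 0.75760^2 × 0.24240^2 = 0.202347
P(M+6) = 4 × 0.75760^1 × 0.24240^3 = 0.043162
P(M+8) = 0.24240^4 = 0.003452
The M+2 peak is largest (0.421612); scaling to 100 gives 78.14 : 100.00 : 47.99 : 10.24 : 0.82.

78.14 : 100.00 : 47.99 : 10.24 : 0.82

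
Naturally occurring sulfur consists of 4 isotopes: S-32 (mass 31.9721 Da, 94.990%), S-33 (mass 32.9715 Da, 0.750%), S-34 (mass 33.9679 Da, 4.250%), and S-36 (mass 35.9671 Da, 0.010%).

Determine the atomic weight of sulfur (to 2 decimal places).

Ar = Σ fᵢ·mᵢ = 0.94990 × 31.9721 + 0.00750 × 32.9715 + 0.04250 × 33.9679 + 0.00010 × 35.9671
= 30.37030 + 0.24729 + 1.44364 + 0.00360 = 32.06483 Da

32.06 Da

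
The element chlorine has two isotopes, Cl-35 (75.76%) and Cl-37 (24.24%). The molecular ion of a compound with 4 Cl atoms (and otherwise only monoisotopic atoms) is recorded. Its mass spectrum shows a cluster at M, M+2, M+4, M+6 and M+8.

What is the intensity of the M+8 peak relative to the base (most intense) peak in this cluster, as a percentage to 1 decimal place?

(0.7576 + 0.2424)^4 gives M 0.3294, M+2 0.4216, M+4 0.2023, M+6 0.0432, M+8 0.0035; the largest is M+2.
P(M+2) = C(4,1) × 0.7576^3 × 0.2424^1 = 4 × 0.4348304 × 0.2424 = 0.421612 (base)
P(M+8) = C(4,4) × 0.7576^0 × 0.2424^4 = 1 × 1.0000 × 0.00345247 = 0.003452
Relative intensity = 0.003452 / 0.421612 × 100 = 0.8

0.8%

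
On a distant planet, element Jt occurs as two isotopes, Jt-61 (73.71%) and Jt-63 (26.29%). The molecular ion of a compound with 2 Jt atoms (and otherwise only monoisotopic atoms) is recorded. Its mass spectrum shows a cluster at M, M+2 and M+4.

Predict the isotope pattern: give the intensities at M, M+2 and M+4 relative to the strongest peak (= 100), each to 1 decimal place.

100.0 : 71.3 : 12.7

Each Jt atom is independently Jt-61 (p = 0.7371) or Jt-63 (q = 0.2629); the cluster is the binomial expansion (p + q)^2.
P(M) = 0.7371^2 = 0.543316
P(M+2) = 2 × 0.7371^1 × 0.2629^1 = 0.387567
P(M+4) = 0.2629^2 = 0.069116
The M peak is largest (0.543316); scaling to 100 gives 100.0 : 71.3 : 12.7.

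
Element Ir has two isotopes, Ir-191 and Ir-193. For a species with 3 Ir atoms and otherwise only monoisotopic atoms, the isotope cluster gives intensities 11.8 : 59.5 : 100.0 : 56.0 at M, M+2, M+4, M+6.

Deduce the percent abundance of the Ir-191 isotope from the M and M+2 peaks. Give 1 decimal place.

If p is the fraction of Ir that is Ir-191, then I(M+2)/I(M) = [C(3,1)·p^2·(1−p)] / p^3 = 3·(1−p)/p = 59.5/11.8 = 5.0424
(1−p)/p = 5.0424/3 = 1.6808  ⇒  p = 1/(1 + 1.6808) = 0.3730
Ir-191: 37.3%, Ir-193: 62.7%.

37.3%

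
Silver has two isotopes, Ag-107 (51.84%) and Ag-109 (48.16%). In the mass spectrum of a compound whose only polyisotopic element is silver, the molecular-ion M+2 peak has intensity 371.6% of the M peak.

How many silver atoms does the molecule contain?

4

For n independent Ag atoms, I(M+2)/I(M) = n · (abundance Ag-109) / (abundance Ag-107) = n · 0.4816/0.5184.
n = 3.716 × 0.5184/0.4816 = 4.00 ≈ 4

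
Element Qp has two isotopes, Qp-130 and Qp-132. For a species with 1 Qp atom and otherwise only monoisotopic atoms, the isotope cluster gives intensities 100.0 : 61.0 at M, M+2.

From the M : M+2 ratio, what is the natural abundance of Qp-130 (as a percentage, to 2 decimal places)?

62.11%

Let p = fractional abundance of Qp-130. I(M+2)/I(M) = [C(1,1)·p^0·(1−p)] / p^1 = 1·(1−p)/p = 61.0/100.0 = 0.6100
(1−p)/p = 0.6100/1 = 0.6100  ⇒  p = 1/(1 + 0.6100) = 0.6211
Qp-130: 62.11%, Qp-132: 37.89%.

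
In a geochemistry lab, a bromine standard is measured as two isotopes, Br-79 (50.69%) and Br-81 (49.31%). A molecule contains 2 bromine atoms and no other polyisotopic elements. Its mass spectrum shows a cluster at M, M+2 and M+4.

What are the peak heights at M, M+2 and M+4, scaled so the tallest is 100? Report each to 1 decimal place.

Expanding (0.5069 + 0.4931)^2:
P(M) = 0.5069^2 = 0.256948
P(M+2) = 2 × 0.5069^1 × 0.4931^1 = 0.499905
P(M+4) = 0.4931^2 = 0.243148
The M+2 peak is largest (0.499905); scaling to 100 gives 51.4 : 100.0 : 48.6.

51.4 : 100.0 : 48.6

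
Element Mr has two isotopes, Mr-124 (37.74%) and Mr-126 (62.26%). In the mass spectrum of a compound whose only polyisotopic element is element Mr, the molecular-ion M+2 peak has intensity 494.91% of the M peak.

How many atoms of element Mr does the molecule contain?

For n independent Mr atoms, I(M+2)/I(M) = n · (abundance Mr-126) / (abundance Mr-124) = n · 0.6226/0.3774.
n = 4.9491 × 0.3774/0.6226 = 3.00 ≈ 3

3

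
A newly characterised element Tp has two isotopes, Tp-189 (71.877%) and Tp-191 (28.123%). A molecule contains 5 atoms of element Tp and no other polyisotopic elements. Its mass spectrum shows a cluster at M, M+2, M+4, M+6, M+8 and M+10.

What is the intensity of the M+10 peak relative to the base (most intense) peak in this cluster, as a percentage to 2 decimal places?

0.47%

Term probabilities: M 0.1918, M+2 0.3753, M+4 0.2937, M+6 0.1149, M+8 0.0225, M+10 0.0018. Base peak = M+2.
P(M+2) = C(5,1) × 0.71877^4 × 0.28123^1 = 5 × 0.26690688 × 0.28123 = 0.375311 (base)
P(M+10) = C(5,5) × 0.71877^0 × 0.28123^5 = 1 × 1.0000 × 0.00175917 = 0.001759
Relative intensity = 0.001759 / 0.375311 × 100 = 0.47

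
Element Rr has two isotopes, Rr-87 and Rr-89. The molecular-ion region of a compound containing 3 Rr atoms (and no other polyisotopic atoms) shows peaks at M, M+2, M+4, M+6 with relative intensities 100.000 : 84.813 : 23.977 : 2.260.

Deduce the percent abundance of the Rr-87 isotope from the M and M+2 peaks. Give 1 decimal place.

Write p for the Rr-87 fraction. I(M+2)/I(M) = [C(3,1)·p^2·(1−p)] / p^3 = 3·(1−p)/p = 84.813/100.000 = 0.8481
(1−p)/p = 0.8481/3 = 0.2827  ⇒  p = 1/(1 + 0.2827) = 0.7796
Rr-87: 78.0%, Rr-89: 22.0%.

78.0%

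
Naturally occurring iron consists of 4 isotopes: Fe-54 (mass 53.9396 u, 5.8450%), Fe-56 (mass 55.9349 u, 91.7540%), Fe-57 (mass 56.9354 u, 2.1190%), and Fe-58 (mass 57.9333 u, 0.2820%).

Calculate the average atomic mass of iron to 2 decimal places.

Average mass = Σ (abundance × isotope mass) = 0.058450 × 53.9396 + 0.917540 × 55.9349 + 0.021190 × 56.9354 + 0.002820 × 57.9333
= 3.15277 + 51.32251 + 1.20646 + 0.16337 = 55.84511 u

55.85 u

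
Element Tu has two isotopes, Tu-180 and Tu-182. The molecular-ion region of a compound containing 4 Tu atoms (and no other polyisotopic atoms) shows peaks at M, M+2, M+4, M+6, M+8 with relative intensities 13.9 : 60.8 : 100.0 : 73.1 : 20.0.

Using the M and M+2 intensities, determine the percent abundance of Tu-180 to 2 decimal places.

If p is the fraction of Tu that is Tu-180, then I(M+2)/I(M) = [C(4,1)·p^3·(1−p)] / p^4 = 4·(1−p)/p = 60.8/13.9 = 4.3741
(1−p)/p = 4.3741/4 = 1.0935  ⇒  p = 1/(1 + 1.0935) = 0.4777
Tu-180: 47.77%, Tu-182: 52.23%.

47.77%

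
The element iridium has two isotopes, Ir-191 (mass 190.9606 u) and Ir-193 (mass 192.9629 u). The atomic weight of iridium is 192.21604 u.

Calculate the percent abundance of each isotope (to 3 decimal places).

Ir-191: 37.300%, Ir-193: 62.700%

Let x be the fractional abundance of Ir-191; then Ir-193 has abundance 1 − x.
190.9606·x + 192.9629·(1 − x) = 192.21604
(190.9606 − 192.9629)·x = 192.21604 − 192.9629
x = -0.74686 / -2.0023 = 0.37300 → 37.300% Ir-191, 62.700% Ir-193.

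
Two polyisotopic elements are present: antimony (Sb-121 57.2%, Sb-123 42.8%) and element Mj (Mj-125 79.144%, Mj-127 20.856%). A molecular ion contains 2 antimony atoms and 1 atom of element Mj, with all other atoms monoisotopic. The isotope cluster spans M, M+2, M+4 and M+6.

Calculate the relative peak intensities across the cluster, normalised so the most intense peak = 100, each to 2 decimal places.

56.82 : 100.00 : 54.22 : 8.38

Antimony pattern (n=2): 0.327184 : 0.489632 : 0.183184
Element Mj pattern (n=1): 0.79144 : 0.20856
Convolve the two distributions (both contribute in 2-u steps):
  M: 0.327184×0.79144 = 0.258947
  M+2: 0.327184×0.20856 + 0.489632×0.79144 = 0.455752
  M+4: 0.489632×0.20856 + 0.183184×0.79144 = 0.247097
  M+6: 0.183184×0.20856 = 0.038205
Scale to base peak (0.455752) = 100: 56.82 : 100.00 : 54.22 : 8.38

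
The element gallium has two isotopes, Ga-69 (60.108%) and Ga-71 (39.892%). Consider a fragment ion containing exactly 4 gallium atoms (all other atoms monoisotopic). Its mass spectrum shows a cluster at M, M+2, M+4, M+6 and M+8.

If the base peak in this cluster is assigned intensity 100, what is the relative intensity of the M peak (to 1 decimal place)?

Binomial terms of (0.60108 + 0.39892)^4: M 0.1305, M+2 0.3465, M+4 0.3450, M+6 0.1526, M+8 0.0253 → M+2 is the base peak.
P(M+2) = C(4,1) × 0.60108^3 × 0.39892^1 = 4 × 0.2171685 × 0.39892 = 0.346531 (base)
P(M) = C(4,0) × 0.60108^4 × 0.39892^0 = 1 × 0.13053564 × 1.0000 = 0.130536
Relative intensity = 0.130536 / 0.346531 × 100 = 37.7

37.7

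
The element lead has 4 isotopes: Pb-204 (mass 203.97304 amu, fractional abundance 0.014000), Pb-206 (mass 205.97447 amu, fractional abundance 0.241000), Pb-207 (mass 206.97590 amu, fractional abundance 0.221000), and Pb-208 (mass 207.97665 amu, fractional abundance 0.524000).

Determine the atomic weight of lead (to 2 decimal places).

The abundance-weighted mean is 0.014000 × 203.97304 + 0.241000 × 205.97447 + 0.221000 × 206.97590 + 0.524000 × 207.97665
= 2.855623 + 49.639847 + 45.741674 + 108.979765 = 207.216909 amu

207.22 amu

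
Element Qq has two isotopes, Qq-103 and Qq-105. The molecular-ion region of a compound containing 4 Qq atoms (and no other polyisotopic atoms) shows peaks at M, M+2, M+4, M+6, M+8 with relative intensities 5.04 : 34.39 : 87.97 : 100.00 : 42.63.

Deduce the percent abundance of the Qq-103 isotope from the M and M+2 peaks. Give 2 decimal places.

36.96%

Let p = fractional abundance of Qq-103. I(M+2)/I(M) = [C(4,1)·p^3·(1−p)] / p^4 = 4·(1−p)/p = 34.39/5.04 = 6.8234
(1−p)/p = 6.8234/4 = 1.7059  ⇒  p = 1/(1 + 1.7059) = 0.3696
Qq-103: 36.96%, Qq-105: 63.04%.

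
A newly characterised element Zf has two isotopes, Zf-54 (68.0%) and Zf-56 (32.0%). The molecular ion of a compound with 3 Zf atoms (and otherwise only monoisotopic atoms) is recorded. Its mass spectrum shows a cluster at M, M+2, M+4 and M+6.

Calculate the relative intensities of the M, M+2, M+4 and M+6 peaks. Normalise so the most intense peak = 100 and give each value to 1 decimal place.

70.8 : 100.0 : 47.1 : 7.4

The 3 Zf atoms are independent, so intensities follow the terms of (0.680 + 0.320)^3.
P(M) = 0.680^3 = 0.314432
P(M+2) = 3 × 0.680^2 × 0.320^1 = 0.443904
P(M+4) = 3 × 0.680^1 × 0.320^2 = 0.208896
P(M+6) = 0.320^3 = 0.032768
The M+2 peak is largest (0.443904); scaling to 100 gives 70.8 : 100.0 : 47.1 : 7.4.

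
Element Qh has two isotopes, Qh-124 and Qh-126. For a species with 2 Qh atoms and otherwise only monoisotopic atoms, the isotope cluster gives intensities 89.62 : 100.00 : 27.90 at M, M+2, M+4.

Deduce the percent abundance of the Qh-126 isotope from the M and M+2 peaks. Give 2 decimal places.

Write p for the Qh-124 fraction. I(M+2)/I(M) = [C(2,1)·p^1·(1−p)] / p^2 = 2·(1−p)/p = 100.00/89.62 = 1.1158
(1−p)/p = 1.1158/2 = 0.5579  ⇒  p = 1/(1 + 0.5579) = 0.6419
Qh-124: 64.19%, Qh-126: 35.81%.

35.81%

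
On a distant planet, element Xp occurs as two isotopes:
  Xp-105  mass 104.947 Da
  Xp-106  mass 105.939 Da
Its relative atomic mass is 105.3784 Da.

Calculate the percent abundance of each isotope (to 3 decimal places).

Writing the weighted mean with unknown fraction x of Xp-105:
104.947·x + 105.939·(1 − x) = 105.3784
(104.947 − 105.939)·x = 105.3784 − 105.939
x = -0.5606 / -0.992 = 0.56512 → 56.512% Xp-105, 43.488% Xp-106.

Xp-105: 56.512%, Xp-106: 43.488%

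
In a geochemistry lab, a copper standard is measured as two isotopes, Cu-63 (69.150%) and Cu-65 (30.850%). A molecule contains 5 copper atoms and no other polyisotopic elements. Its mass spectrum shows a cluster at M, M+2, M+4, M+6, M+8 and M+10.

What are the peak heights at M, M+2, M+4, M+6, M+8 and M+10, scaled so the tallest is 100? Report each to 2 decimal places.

44.83 : 100.00 : 89.23 : 39.81 : 8.88 : 0.79

Each Cu atom is independently Cu-63 (p = 0.69150) or Cu-65 (q = 0.30850); the cluster is the binomial expansion (p + q)^5.
P(M) = 0.69150^5 = 0.158111
P(M+2) = 5 × 0.69150^4 × 0.30850^1 = 0.352691
P(M+4) = 10 × 0.69150^3 × 0.30850^2 = 0.314693
P(M+6) = 10 × 0.69150^2 × 0.30850^3 = 0.140394
P(M+8) = 5 × 0.69150^1 × 0.30850^4 = 0.031317
P(M+10) = 0.30850^5 = 0.002794
The M+2 peak is largest (0.352691); scaling to 100 gives 44.83 : 100.00 : 89.23 : 39.81 : 8.88 : 0.79.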